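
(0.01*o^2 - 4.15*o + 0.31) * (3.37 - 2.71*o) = -0.0271*o^3 + 11.2802*o^2 - 14.8256*o + 1.0447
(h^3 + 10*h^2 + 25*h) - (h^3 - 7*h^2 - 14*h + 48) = 17*h^2 + 39*h - 48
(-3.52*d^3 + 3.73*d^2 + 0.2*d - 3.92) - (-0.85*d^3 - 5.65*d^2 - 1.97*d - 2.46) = -2.67*d^3 + 9.38*d^2 + 2.17*d - 1.46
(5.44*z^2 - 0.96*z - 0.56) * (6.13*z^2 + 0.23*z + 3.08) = 33.3472*z^4 - 4.6336*z^3 + 13.1016*z^2 - 3.0856*z - 1.7248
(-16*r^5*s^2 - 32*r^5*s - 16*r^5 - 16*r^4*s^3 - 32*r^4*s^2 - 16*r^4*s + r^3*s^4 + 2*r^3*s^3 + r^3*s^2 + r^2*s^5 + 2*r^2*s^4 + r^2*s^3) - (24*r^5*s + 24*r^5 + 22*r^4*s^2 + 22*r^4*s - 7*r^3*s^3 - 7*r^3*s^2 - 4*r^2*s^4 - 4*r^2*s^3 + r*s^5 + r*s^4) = -16*r^5*s^2 - 56*r^5*s - 40*r^5 - 16*r^4*s^3 - 54*r^4*s^2 - 38*r^4*s + r^3*s^4 + 9*r^3*s^3 + 8*r^3*s^2 + r^2*s^5 + 6*r^2*s^4 + 5*r^2*s^3 - r*s^5 - r*s^4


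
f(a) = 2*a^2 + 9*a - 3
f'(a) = 4*a + 9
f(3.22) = 46.72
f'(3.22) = 21.88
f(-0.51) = -7.07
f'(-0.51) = 6.96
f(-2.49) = -13.01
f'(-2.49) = -0.96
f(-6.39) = 21.15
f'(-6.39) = -16.56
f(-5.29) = 5.36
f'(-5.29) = -12.16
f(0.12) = -1.89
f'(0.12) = 9.48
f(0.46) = 1.56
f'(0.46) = 10.84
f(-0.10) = -3.88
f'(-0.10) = 8.60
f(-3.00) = -12.00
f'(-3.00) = -3.00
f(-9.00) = 78.00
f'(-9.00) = -27.00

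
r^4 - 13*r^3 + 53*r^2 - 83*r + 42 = (r - 7)*(r - 3)*(r - 2)*(r - 1)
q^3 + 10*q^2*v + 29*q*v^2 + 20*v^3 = (q + v)*(q + 4*v)*(q + 5*v)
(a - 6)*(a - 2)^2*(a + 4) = a^4 - 6*a^3 - 12*a^2 + 88*a - 96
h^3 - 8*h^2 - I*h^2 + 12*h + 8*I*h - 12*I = (h - 6)*(h - 2)*(h - I)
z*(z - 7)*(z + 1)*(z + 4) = z^4 - 2*z^3 - 31*z^2 - 28*z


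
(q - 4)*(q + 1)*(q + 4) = q^3 + q^2 - 16*q - 16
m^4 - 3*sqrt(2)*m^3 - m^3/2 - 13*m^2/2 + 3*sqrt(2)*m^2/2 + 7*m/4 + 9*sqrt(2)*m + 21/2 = (m - 2)*(m + 3/2)*(m - 7*sqrt(2)/2)*(m + sqrt(2)/2)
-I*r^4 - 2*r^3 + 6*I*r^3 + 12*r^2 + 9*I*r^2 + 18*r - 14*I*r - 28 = (r - 7)*(r + 2)*(r - 2*I)*(-I*r + I)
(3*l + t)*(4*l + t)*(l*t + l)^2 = 12*l^4*t^2 + 24*l^4*t + 12*l^4 + 7*l^3*t^3 + 14*l^3*t^2 + 7*l^3*t + l^2*t^4 + 2*l^2*t^3 + l^2*t^2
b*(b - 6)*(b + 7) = b^3 + b^2 - 42*b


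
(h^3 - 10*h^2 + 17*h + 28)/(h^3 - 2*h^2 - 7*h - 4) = (h - 7)/(h + 1)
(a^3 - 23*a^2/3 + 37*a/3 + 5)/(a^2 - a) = (3*a^3 - 23*a^2 + 37*a + 15)/(3*a*(a - 1))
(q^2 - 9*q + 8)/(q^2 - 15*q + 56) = (q - 1)/(q - 7)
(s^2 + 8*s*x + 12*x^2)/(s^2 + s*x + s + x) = (s^2 + 8*s*x + 12*x^2)/(s^2 + s*x + s + x)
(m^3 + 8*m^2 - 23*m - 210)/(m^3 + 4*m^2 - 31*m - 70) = (m + 6)/(m + 2)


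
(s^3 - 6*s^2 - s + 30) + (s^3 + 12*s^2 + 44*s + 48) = 2*s^3 + 6*s^2 + 43*s + 78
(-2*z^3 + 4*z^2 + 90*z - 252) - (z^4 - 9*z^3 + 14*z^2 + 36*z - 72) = -z^4 + 7*z^3 - 10*z^2 + 54*z - 180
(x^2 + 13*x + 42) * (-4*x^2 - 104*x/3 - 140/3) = -4*x^4 - 260*x^3/3 - 1996*x^2/3 - 6188*x/3 - 1960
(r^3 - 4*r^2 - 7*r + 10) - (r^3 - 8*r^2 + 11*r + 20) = 4*r^2 - 18*r - 10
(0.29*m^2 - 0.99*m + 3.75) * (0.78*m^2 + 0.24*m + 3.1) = 0.2262*m^4 - 0.7026*m^3 + 3.5864*m^2 - 2.169*m + 11.625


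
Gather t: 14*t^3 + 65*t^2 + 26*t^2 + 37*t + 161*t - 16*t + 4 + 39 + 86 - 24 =14*t^3 + 91*t^2 + 182*t + 105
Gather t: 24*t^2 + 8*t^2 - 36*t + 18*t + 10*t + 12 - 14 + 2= 32*t^2 - 8*t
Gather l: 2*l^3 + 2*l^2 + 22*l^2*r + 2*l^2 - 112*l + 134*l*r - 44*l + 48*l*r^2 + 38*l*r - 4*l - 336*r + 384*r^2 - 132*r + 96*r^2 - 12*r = 2*l^3 + l^2*(22*r + 4) + l*(48*r^2 + 172*r - 160) + 480*r^2 - 480*r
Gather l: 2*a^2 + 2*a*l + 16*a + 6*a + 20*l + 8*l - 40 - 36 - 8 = 2*a^2 + 22*a + l*(2*a + 28) - 84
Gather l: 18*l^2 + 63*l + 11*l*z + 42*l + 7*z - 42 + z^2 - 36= 18*l^2 + l*(11*z + 105) + z^2 + 7*z - 78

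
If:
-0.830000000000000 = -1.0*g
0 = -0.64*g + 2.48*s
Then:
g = 0.83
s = 0.21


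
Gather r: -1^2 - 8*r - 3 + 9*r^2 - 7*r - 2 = 9*r^2 - 15*r - 6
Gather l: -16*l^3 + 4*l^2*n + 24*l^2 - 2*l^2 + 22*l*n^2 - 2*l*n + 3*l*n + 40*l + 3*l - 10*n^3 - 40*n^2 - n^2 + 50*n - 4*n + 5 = -16*l^3 + l^2*(4*n + 22) + l*(22*n^2 + n + 43) - 10*n^3 - 41*n^2 + 46*n + 5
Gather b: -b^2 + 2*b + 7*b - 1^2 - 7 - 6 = -b^2 + 9*b - 14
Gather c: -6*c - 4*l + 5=-6*c - 4*l + 5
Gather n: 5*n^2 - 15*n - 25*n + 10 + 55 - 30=5*n^2 - 40*n + 35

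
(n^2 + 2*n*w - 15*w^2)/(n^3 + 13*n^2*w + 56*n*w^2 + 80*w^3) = (n - 3*w)/(n^2 + 8*n*w + 16*w^2)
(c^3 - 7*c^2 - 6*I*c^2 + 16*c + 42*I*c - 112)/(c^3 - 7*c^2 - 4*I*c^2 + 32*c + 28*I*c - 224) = (c + 2*I)/(c + 4*I)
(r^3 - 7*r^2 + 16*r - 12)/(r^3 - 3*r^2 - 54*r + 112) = (r^2 - 5*r + 6)/(r^2 - r - 56)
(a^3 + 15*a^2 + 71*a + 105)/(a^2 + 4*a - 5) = (a^2 + 10*a + 21)/(a - 1)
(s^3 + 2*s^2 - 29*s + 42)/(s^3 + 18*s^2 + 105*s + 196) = (s^2 - 5*s + 6)/(s^2 + 11*s + 28)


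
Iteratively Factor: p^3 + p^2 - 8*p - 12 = (p + 2)*(p^2 - p - 6) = (p + 2)^2*(p - 3)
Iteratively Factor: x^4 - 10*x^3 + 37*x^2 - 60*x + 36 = (x - 2)*(x^3 - 8*x^2 + 21*x - 18) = (x - 3)*(x - 2)*(x^2 - 5*x + 6) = (x - 3)^2*(x - 2)*(x - 2)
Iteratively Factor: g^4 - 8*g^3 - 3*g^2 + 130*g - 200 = (g + 4)*(g^3 - 12*g^2 + 45*g - 50) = (g - 5)*(g + 4)*(g^2 - 7*g + 10) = (g - 5)^2*(g + 4)*(g - 2)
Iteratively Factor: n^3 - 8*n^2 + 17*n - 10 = (n - 1)*(n^2 - 7*n + 10) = (n - 5)*(n - 1)*(n - 2)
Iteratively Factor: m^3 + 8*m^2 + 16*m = (m + 4)*(m^2 + 4*m) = m*(m + 4)*(m + 4)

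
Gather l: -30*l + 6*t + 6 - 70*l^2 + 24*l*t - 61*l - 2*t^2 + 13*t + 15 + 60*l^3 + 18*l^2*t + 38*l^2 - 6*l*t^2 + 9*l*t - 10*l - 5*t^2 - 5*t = 60*l^3 + l^2*(18*t - 32) + l*(-6*t^2 + 33*t - 101) - 7*t^2 + 14*t + 21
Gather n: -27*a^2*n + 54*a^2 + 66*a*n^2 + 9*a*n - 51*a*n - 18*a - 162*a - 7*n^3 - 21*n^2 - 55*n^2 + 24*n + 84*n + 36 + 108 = 54*a^2 - 180*a - 7*n^3 + n^2*(66*a - 76) + n*(-27*a^2 - 42*a + 108) + 144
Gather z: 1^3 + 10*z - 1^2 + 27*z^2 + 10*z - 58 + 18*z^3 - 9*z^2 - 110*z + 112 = 18*z^3 + 18*z^2 - 90*z + 54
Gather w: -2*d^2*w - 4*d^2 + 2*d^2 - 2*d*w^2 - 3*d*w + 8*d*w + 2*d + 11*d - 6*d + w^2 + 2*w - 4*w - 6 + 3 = -2*d^2 + 7*d + w^2*(1 - 2*d) + w*(-2*d^2 + 5*d - 2) - 3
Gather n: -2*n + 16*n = 14*n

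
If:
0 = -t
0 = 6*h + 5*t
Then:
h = 0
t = 0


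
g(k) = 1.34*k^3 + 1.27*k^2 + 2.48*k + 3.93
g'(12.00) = 611.84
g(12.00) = 2532.09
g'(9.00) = 350.96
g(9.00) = 1105.98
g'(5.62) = 143.72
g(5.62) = 295.84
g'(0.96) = 8.62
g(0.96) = 8.67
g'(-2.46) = 20.56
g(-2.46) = -14.43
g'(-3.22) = 35.98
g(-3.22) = -35.63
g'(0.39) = 4.08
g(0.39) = 5.17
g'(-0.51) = 2.23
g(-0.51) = 2.82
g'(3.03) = 47.08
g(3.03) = 60.38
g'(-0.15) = 2.19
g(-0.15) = 3.58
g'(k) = 4.02*k^2 + 2.54*k + 2.48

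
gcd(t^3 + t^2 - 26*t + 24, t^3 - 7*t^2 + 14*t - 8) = t^2 - 5*t + 4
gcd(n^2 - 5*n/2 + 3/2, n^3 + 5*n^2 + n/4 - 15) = n - 3/2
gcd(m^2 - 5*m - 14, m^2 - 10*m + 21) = m - 7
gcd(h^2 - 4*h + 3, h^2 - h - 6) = h - 3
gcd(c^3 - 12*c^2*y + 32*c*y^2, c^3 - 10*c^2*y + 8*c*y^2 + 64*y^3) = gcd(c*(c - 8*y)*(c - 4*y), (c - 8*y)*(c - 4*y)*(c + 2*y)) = c^2 - 12*c*y + 32*y^2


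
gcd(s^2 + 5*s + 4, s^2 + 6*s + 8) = s + 4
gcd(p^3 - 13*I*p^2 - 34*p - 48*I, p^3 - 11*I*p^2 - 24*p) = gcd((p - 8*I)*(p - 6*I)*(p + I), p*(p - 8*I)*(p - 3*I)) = p - 8*I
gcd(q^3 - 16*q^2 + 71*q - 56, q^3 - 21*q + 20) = q - 1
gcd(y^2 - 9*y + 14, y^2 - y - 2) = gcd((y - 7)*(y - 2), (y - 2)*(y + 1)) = y - 2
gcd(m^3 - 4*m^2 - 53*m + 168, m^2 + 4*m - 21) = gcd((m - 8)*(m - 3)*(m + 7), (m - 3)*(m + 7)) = m^2 + 4*m - 21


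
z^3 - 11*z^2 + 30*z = z*(z - 6)*(z - 5)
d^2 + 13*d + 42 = (d + 6)*(d + 7)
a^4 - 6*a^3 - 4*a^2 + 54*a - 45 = (a - 5)*(a - 3)*(a - 1)*(a + 3)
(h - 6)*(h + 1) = h^2 - 5*h - 6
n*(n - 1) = n^2 - n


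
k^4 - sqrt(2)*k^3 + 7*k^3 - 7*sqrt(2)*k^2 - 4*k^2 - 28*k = k*(k + 7)*(k - 2*sqrt(2))*(k + sqrt(2))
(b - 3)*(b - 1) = b^2 - 4*b + 3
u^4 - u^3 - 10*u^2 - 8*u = u*(u - 4)*(u + 1)*(u + 2)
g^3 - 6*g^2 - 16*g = g*(g - 8)*(g + 2)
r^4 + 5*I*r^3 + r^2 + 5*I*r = r*(r - I)*(r + I)*(r + 5*I)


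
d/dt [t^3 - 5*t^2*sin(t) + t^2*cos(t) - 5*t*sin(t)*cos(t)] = -t^2*sin(t) - 5*t^2*cos(t) + 3*t^2 - 10*t*sin(t) + 2*t*cos(t) - 5*t*cos(2*t) - 5*sin(2*t)/2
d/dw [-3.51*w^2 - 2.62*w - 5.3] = -7.02*w - 2.62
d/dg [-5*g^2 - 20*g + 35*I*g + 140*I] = -10*g - 20 + 35*I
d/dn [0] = 0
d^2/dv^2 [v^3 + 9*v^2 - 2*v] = 6*v + 18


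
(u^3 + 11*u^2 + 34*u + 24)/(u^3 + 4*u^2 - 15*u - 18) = (u + 4)/(u - 3)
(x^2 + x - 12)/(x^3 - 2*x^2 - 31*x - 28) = (x - 3)/(x^2 - 6*x - 7)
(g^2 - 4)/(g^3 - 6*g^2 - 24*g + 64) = (g + 2)/(g^2 - 4*g - 32)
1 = 1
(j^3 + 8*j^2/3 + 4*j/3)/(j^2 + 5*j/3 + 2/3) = j*(j + 2)/(j + 1)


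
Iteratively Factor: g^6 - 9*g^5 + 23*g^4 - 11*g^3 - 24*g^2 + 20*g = (g - 2)*(g^5 - 7*g^4 + 9*g^3 + 7*g^2 - 10*g) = (g - 2)*(g - 1)*(g^4 - 6*g^3 + 3*g^2 + 10*g) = (g - 2)*(g - 1)*(g + 1)*(g^3 - 7*g^2 + 10*g) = (g - 2)^2*(g - 1)*(g + 1)*(g^2 - 5*g) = (g - 5)*(g - 2)^2*(g - 1)*(g + 1)*(g)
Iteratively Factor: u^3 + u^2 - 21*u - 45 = (u + 3)*(u^2 - 2*u - 15) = (u - 5)*(u + 3)*(u + 3)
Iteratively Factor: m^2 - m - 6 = (m - 3)*(m + 2)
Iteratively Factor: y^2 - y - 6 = (y - 3)*(y + 2)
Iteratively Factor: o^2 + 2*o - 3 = (o - 1)*(o + 3)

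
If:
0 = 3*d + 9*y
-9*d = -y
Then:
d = 0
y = 0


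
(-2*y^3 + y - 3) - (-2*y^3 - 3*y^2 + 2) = 3*y^2 + y - 5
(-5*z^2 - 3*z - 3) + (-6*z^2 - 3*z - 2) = -11*z^2 - 6*z - 5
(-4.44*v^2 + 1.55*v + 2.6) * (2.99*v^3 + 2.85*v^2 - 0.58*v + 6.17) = -13.2756*v^5 - 8.0195*v^4 + 14.7667*v^3 - 20.8838*v^2 + 8.0555*v + 16.042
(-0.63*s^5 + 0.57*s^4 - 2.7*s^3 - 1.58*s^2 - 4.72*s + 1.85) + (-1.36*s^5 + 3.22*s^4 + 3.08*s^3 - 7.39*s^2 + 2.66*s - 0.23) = -1.99*s^5 + 3.79*s^4 + 0.38*s^3 - 8.97*s^2 - 2.06*s + 1.62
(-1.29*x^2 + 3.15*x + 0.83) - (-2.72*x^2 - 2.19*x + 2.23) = 1.43*x^2 + 5.34*x - 1.4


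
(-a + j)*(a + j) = -a^2 + j^2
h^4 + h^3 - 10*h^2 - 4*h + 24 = (h - 2)^2*(h + 2)*(h + 3)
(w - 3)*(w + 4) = w^2 + w - 12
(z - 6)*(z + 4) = z^2 - 2*z - 24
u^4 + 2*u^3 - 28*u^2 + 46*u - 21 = (u - 3)*(u - 1)^2*(u + 7)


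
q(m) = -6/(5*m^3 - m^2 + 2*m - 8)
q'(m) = -6*(-15*m^2 + 2*m - 2)/(5*m^3 - m^2 + 2*m - 8)^2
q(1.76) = -0.30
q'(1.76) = 0.70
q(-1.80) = 0.14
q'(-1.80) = 0.17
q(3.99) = -0.02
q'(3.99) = 0.02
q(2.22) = -0.13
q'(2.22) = 0.20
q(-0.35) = 0.66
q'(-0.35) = 0.33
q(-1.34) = 0.24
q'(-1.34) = 0.32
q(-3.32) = 0.03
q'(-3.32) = 0.02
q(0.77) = 1.26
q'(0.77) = 2.47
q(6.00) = -0.00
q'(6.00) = 0.00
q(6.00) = -0.00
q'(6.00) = 0.00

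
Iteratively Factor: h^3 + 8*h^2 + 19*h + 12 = (h + 1)*(h^2 + 7*h + 12) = (h + 1)*(h + 3)*(h + 4)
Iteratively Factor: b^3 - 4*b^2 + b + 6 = (b + 1)*(b^2 - 5*b + 6) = (b - 3)*(b + 1)*(b - 2)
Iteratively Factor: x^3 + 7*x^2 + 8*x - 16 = (x - 1)*(x^2 + 8*x + 16) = (x - 1)*(x + 4)*(x + 4)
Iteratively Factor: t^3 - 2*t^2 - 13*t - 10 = (t + 1)*(t^2 - 3*t - 10) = (t + 1)*(t + 2)*(t - 5)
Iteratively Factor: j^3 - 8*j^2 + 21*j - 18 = (j - 3)*(j^2 - 5*j + 6) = (j - 3)^2*(j - 2)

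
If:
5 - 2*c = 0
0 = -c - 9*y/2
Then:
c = 5/2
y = -5/9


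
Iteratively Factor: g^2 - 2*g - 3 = (g - 3)*(g + 1)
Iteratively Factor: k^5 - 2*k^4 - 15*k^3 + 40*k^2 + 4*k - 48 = (k + 1)*(k^4 - 3*k^3 - 12*k^2 + 52*k - 48) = (k - 2)*(k + 1)*(k^3 - k^2 - 14*k + 24) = (k - 2)*(k + 1)*(k + 4)*(k^2 - 5*k + 6) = (k - 3)*(k - 2)*(k + 1)*(k + 4)*(k - 2)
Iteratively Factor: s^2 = (s)*(s)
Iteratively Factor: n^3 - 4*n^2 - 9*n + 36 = (n - 4)*(n^2 - 9) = (n - 4)*(n - 3)*(n + 3)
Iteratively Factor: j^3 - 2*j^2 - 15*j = (j - 5)*(j^2 + 3*j) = (j - 5)*(j + 3)*(j)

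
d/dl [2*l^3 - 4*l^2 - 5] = 2*l*(3*l - 4)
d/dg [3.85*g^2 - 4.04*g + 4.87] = 7.7*g - 4.04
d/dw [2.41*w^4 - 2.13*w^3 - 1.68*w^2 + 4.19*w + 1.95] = 9.64*w^3 - 6.39*w^2 - 3.36*w + 4.19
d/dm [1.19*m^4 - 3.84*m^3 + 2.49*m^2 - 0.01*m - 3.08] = 4.76*m^3 - 11.52*m^2 + 4.98*m - 0.01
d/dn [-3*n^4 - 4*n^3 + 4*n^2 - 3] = 4*n*(-3*n^2 - 3*n + 2)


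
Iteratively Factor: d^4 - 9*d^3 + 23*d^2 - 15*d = (d - 1)*(d^3 - 8*d^2 + 15*d) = d*(d - 1)*(d^2 - 8*d + 15) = d*(d - 3)*(d - 1)*(d - 5)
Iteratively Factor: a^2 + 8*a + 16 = (a + 4)*(a + 4)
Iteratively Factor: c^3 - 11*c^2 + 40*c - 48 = (c - 3)*(c^2 - 8*c + 16) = (c - 4)*(c - 3)*(c - 4)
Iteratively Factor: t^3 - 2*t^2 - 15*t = (t + 3)*(t^2 - 5*t) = t*(t + 3)*(t - 5)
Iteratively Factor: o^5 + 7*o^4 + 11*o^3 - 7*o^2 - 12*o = (o + 4)*(o^4 + 3*o^3 - o^2 - 3*o) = o*(o + 4)*(o^3 + 3*o^2 - o - 3) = o*(o + 3)*(o + 4)*(o^2 - 1) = o*(o + 1)*(o + 3)*(o + 4)*(o - 1)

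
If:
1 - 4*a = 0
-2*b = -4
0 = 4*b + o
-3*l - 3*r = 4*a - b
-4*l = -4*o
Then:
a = 1/4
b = 2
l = -8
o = -8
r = 25/3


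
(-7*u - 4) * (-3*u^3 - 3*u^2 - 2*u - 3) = 21*u^4 + 33*u^3 + 26*u^2 + 29*u + 12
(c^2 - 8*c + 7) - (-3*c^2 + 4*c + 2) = 4*c^2 - 12*c + 5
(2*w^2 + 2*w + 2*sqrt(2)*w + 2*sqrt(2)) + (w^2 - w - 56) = 3*w^2 + w + 2*sqrt(2)*w - 56 + 2*sqrt(2)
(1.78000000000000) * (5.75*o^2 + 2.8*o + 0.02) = 10.235*o^2 + 4.984*o + 0.0356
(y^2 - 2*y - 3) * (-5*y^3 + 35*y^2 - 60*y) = -5*y^5 + 45*y^4 - 115*y^3 + 15*y^2 + 180*y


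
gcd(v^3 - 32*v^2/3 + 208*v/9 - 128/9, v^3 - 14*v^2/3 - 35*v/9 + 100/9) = v - 4/3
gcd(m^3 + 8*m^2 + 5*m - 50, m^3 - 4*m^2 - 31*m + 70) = m^2 + 3*m - 10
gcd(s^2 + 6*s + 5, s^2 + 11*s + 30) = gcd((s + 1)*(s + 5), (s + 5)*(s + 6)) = s + 5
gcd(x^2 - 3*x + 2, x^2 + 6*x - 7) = x - 1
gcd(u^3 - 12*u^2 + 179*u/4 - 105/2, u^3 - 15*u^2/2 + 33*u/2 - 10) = u - 5/2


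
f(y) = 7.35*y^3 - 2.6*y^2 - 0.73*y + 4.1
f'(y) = 22.05*y^2 - 5.2*y - 0.73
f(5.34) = 1045.27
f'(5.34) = 600.27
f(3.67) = 329.72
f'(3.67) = 277.18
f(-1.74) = -41.22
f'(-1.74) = 75.08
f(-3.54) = -351.96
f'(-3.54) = 294.00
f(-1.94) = -57.93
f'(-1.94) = 92.35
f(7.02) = 2413.57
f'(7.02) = 1049.40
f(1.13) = 10.56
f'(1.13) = 21.55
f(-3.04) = -224.20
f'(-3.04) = 218.86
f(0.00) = 4.10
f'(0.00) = -0.73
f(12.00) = 12321.74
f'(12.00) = 3112.07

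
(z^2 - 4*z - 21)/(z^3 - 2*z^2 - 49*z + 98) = (z + 3)/(z^2 + 5*z - 14)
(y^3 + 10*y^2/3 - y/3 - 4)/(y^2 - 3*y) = (3*y^3 + 10*y^2 - y - 12)/(3*y*(y - 3))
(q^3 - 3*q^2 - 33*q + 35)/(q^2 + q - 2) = (q^2 - 2*q - 35)/(q + 2)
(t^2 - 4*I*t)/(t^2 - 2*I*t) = (t - 4*I)/(t - 2*I)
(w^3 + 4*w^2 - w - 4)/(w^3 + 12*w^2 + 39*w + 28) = (w - 1)/(w + 7)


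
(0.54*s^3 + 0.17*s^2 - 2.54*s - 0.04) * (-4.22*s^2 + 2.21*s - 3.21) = -2.2788*s^5 + 0.476*s^4 + 9.3611*s^3 - 5.9903*s^2 + 8.065*s + 0.1284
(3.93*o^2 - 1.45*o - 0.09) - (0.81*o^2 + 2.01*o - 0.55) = 3.12*o^2 - 3.46*o + 0.46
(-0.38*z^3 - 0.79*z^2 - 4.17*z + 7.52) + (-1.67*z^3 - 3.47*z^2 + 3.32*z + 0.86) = -2.05*z^3 - 4.26*z^2 - 0.85*z + 8.38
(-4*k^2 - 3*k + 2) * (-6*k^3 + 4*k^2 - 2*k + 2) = 24*k^5 + 2*k^4 - 16*k^3 + 6*k^2 - 10*k + 4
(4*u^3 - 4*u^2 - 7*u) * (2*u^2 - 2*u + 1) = 8*u^5 - 16*u^4 - 2*u^3 + 10*u^2 - 7*u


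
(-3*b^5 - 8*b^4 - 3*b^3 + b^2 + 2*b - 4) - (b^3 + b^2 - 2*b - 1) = -3*b^5 - 8*b^4 - 4*b^3 + 4*b - 3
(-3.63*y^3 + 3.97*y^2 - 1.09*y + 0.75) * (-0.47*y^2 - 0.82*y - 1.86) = 1.7061*y^5 + 1.1107*y^4 + 4.0087*y^3 - 6.8429*y^2 + 1.4124*y - 1.395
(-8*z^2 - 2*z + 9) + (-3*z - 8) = -8*z^2 - 5*z + 1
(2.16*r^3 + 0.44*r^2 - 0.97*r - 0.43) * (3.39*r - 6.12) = 7.3224*r^4 - 11.7276*r^3 - 5.9811*r^2 + 4.4787*r + 2.6316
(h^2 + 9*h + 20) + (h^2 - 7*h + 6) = 2*h^2 + 2*h + 26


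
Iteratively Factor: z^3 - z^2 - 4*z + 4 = (z - 1)*(z^2 - 4) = (z - 1)*(z + 2)*(z - 2)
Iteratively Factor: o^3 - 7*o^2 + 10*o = (o)*(o^2 - 7*o + 10) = o*(o - 2)*(o - 5)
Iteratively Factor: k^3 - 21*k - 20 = (k + 1)*(k^2 - k - 20) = (k + 1)*(k + 4)*(k - 5)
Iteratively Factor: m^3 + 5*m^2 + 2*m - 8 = (m + 2)*(m^2 + 3*m - 4) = (m - 1)*(m + 2)*(m + 4)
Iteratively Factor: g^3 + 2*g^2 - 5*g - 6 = (g + 1)*(g^2 + g - 6) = (g + 1)*(g + 3)*(g - 2)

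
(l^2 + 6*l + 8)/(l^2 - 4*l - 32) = (l + 2)/(l - 8)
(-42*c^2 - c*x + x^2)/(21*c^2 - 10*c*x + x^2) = (6*c + x)/(-3*c + x)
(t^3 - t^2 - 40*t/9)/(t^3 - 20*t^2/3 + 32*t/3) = (t + 5/3)/(t - 4)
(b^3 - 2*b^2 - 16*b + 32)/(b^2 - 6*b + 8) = b + 4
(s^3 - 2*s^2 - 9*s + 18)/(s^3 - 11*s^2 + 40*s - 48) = (s^2 + s - 6)/(s^2 - 8*s + 16)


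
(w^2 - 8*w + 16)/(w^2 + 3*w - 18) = (w^2 - 8*w + 16)/(w^2 + 3*w - 18)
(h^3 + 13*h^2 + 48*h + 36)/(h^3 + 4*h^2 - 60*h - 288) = (h + 1)/(h - 8)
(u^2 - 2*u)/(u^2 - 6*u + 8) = u/(u - 4)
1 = 1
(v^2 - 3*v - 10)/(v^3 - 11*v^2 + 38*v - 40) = (v + 2)/(v^2 - 6*v + 8)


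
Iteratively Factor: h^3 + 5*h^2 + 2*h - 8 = (h + 2)*(h^2 + 3*h - 4) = (h + 2)*(h + 4)*(h - 1)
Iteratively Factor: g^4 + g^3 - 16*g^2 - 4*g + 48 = (g - 3)*(g^3 + 4*g^2 - 4*g - 16) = (g - 3)*(g + 4)*(g^2 - 4) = (g - 3)*(g + 2)*(g + 4)*(g - 2)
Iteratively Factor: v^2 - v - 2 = (v + 1)*(v - 2)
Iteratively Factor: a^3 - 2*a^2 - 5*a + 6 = (a - 3)*(a^2 + a - 2) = (a - 3)*(a + 2)*(a - 1)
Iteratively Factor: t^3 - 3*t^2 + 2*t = (t - 1)*(t^2 - 2*t) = (t - 2)*(t - 1)*(t)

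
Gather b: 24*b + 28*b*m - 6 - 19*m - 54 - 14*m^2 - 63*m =b*(28*m + 24) - 14*m^2 - 82*m - 60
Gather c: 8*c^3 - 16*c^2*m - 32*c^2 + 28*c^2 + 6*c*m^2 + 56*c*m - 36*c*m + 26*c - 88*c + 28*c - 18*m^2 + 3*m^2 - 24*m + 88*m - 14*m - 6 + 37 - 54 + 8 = 8*c^3 + c^2*(-16*m - 4) + c*(6*m^2 + 20*m - 34) - 15*m^2 + 50*m - 15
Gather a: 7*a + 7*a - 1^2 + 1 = 14*a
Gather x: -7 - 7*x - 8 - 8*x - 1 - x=-16*x - 16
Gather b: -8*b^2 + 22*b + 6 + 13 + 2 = -8*b^2 + 22*b + 21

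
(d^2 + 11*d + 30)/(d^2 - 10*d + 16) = (d^2 + 11*d + 30)/(d^2 - 10*d + 16)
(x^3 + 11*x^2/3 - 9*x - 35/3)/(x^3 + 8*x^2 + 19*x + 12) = (3*x^2 + 8*x - 35)/(3*(x^2 + 7*x + 12))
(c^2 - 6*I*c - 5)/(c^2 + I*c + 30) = (c - I)/(c + 6*I)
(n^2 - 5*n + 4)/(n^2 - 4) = (n^2 - 5*n + 4)/(n^2 - 4)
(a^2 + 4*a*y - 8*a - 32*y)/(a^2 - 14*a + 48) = (a + 4*y)/(a - 6)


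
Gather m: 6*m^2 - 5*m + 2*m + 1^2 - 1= 6*m^2 - 3*m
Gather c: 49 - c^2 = 49 - c^2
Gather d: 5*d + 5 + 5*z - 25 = 5*d + 5*z - 20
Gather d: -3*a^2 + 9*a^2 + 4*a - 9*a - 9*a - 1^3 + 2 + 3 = 6*a^2 - 14*a + 4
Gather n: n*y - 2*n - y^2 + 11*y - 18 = n*(y - 2) - y^2 + 11*y - 18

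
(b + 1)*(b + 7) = b^2 + 8*b + 7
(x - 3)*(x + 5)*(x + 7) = x^3 + 9*x^2 - x - 105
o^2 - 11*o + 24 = (o - 8)*(o - 3)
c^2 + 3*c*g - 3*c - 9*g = (c - 3)*(c + 3*g)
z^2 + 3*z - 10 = (z - 2)*(z + 5)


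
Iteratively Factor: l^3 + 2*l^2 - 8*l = (l + 4)*(l^2 - 2*l) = (l - 2)*(l + 4)*(l)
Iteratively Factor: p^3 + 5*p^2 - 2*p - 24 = (p + 3)*(p^2 + 2*p - 8) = (p - 2)*(p + 3)*(p + 4)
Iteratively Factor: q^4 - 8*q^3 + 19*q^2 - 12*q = (q - 1)*(q^3 - 7*q^2 + 12*q) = (q - 4)*(q - 1)*(q^2 - 3*q) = (q - 4)*(q - 3)*(q - 1)*(q)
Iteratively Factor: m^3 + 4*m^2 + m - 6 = (m + 2)*(m^2 + 2*m - 3) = (m - 1)*(m + 2)*(m + 3)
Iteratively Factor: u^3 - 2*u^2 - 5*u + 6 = (u - 1)*(u^2 - u - 6) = (u - 1)*(u + 2)*(u - 3)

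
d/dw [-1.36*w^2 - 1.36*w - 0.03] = -2.72*w - 1.36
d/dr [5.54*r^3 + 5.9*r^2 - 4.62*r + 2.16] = 16.62*r^2 + 11.8*r - 4.62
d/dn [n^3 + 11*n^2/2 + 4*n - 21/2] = 3*n^2 + 11*n + 4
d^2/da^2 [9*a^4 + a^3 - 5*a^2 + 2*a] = 108*a^2 + 6*a - 10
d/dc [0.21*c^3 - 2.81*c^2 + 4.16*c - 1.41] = 0.63*c^2 - 5.62*c + 4.16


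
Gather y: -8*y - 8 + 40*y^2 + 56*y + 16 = 40*y^2 + 48*y + 8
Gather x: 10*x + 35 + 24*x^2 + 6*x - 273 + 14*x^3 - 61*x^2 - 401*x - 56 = 14*x^3 - 37*x^2 - 385*x - 294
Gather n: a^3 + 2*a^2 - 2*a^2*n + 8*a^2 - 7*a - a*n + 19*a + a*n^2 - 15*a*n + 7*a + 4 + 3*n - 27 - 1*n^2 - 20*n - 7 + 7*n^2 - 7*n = a^3 + 10*a^2 + 19*a + n^2*(a + 6) + n*(-2*a^2 - 16*a - 24) - 30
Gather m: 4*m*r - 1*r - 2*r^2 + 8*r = 4*m*r - 2*r^2 + 7*r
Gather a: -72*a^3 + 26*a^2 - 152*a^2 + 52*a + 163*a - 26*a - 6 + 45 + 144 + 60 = -72*a^3 - 126*a^2 + 189*a + 243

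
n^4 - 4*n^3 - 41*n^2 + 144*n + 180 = (n - 6)*(n - 5)*(n + 1)*(n + 6)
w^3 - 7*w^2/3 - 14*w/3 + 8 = (w - 3)*(w - 4/3)*(w + 2)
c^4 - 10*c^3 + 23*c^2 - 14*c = c*(c - 7)*(c - 2)*(c - 1)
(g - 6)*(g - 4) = g^2 - 10*g + 24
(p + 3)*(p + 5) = p^2 + 8*p + 15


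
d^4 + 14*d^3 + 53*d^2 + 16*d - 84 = (d - 1)*(d + 2)*(d + 6)*(d + 7)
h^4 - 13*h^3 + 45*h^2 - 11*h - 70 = (h - 7)*(h - 5)*(h - 2)*(h + 1)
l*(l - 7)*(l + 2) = l^3 - 5*l^2 - 14*l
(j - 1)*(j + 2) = j^2 + j - 2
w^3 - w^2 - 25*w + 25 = (w - 5)*(w - 1)*(w + 5)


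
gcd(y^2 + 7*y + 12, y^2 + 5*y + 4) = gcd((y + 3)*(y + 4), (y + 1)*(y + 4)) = y + 4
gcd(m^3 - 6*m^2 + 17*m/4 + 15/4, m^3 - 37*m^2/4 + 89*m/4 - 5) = m - 5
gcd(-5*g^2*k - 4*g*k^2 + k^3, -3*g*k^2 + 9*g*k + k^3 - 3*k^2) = k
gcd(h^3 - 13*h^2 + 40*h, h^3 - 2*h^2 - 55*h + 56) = h - 8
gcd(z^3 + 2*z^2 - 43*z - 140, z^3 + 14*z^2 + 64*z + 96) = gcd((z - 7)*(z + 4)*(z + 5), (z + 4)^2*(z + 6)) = z + 4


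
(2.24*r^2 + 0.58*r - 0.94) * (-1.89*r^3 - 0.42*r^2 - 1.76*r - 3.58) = -4.2336*r^5 - 2.037*r^4 - 2.4094*r^3 - 8.6452*r^2 - 0.422*r + 3.3652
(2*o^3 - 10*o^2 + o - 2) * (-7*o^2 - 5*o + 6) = -14*o^5 + 60*o^4 + 55*o^3 - 51*o^2 + 16*o - 12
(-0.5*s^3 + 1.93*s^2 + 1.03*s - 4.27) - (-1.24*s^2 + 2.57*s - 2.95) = -0.5*s^3 + 3.17*s^2 - 1.54*s - 1.32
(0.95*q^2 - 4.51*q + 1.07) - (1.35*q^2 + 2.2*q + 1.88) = -0.4*q^2 - 6.71*q - 0.81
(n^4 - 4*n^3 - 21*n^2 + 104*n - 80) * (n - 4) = n^5 - 8*n^4 - 5*n^3 + 188*n^2 - 496*n + 320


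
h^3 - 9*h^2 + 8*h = h*(h - 8)*(h - 1)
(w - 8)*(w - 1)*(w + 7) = w^3 - 2*w^2 - 55*w + 56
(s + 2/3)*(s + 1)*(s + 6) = s^3 + 23*s^2/3 + 32*s/3 + 4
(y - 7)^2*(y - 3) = y^3 - 17*y^2 + 91*y - 147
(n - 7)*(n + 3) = n^2 - 4*n - 21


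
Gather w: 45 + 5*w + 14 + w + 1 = 6*w + 60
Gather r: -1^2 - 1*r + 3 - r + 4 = 6 - 2*r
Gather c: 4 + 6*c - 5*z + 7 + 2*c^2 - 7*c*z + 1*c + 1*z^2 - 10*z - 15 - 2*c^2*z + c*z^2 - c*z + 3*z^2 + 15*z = c^2*(2 - 2*z) + c*(z^2 - 8*z + 7) + 4*z^2 - 4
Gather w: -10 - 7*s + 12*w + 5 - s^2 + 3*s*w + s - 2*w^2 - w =-s^2 - 6*s - 2*w^2 + w*(3*s + 11) - 5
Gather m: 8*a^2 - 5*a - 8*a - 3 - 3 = 8*a^2 - 13*a - 6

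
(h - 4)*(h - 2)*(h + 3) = h^3 - 3*h^2 - 10*h + 24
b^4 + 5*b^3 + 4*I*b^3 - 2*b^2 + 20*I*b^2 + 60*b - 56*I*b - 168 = (b - 2)*(b + 7)*(b - 2*I)*(b + 6*I)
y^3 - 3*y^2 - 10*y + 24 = (y - 4)*(y - 2)*(y + 3)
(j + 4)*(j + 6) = j^2 + 10*j + 24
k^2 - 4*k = k*(k - 4)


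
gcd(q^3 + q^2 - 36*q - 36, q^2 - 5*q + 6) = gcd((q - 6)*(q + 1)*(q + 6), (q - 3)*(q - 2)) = 1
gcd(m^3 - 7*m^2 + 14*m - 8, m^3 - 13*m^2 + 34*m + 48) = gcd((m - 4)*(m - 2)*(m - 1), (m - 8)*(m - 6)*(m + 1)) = 1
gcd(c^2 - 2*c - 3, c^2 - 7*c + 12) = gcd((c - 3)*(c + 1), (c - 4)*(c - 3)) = c - 3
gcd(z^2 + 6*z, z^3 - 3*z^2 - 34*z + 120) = z + 6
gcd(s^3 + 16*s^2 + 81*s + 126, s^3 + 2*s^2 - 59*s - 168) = s^2 + 10*s + 21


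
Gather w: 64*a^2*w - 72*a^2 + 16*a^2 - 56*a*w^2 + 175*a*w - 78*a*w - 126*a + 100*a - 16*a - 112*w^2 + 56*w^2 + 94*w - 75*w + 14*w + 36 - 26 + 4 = -56*a^2 - 42*a + w^2*(-56*a - 56) + w*(64*a^2 + 97*a + 33) + 14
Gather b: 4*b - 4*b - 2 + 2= 0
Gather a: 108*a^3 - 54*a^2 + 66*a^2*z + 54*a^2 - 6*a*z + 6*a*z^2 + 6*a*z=108*a^3 + 66*a^2*z + 6*a*z^2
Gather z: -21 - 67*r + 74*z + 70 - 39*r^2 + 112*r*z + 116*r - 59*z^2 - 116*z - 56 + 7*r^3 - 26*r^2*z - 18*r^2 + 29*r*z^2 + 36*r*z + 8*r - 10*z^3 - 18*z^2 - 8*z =7*r^3 - 57*r^2 + 57*r - 10*z^3 + z^2*(29*r - 77) + z*(-26*r^2 + 148*r - 50) - 7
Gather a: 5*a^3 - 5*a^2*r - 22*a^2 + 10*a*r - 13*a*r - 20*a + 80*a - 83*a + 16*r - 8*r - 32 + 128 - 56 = 5*a^3 + a^2*(-5*r - 22) + a*(-3*r - 23) + 8*r + 40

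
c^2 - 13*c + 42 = (c - 7)*(c - 6)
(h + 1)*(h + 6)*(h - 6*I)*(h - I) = h^4 + 7*h^3 - 7*I*h^3 - 49*I*h^2 - 42*h - 42*I*h - 36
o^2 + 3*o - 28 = (o - 4)*(o + 7)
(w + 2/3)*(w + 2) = w^2 + 8*w/3 + 4/3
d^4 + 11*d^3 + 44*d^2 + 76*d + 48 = (d + 2)^2*(d + 3)*(d + 4)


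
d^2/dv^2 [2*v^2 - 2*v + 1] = 4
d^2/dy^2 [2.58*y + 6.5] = 0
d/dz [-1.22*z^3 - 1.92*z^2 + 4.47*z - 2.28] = -3.66*z^2 - 3.84*z + 4.47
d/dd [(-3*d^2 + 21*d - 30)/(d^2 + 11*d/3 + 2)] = 72*(-4*d^2 + 6*d + 19)/(9*d^4 + 66*d^3 + 157*d^2 + 132*d + 36)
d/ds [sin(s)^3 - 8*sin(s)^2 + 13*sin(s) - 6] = (3*sin(s)^2 - 16*sin(s) + 13)*cos(s)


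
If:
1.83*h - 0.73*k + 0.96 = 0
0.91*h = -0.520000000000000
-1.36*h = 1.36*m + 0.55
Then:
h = -0.57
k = -0.12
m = 0.17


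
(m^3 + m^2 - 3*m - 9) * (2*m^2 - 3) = 2*m^5 + 2*m^4 - 9*m^3 - 21*m^2 + 9*m + 27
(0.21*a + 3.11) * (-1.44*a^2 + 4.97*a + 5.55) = -0.3024*a^3 - 3.4347*a^2 + 16.6222*a + 17.2605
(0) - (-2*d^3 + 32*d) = 2*d^3 - 32*d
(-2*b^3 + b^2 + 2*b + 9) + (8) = -2*b^3 + b^2 + 2*b + 17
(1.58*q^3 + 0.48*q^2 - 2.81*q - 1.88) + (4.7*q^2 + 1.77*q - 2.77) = 1.58*q^3 + 5.18*q^2 - 1.04*q - 4.65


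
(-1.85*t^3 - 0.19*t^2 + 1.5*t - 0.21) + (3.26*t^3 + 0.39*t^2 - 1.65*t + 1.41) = 1.41*t^3 + 0.2*t^2 - 0.15*t + 1.2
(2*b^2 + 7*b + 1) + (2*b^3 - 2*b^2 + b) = 2*b^3 + 8*b + 1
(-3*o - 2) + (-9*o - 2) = -12*o - 4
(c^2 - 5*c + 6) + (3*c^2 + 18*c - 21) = 4*c^2 + 13*c - 15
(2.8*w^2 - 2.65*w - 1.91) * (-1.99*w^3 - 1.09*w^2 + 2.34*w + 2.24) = -5.572*w^5 + 2.2215*w^4 + 13.2414*w^3 + 2.1529*w^2 - 10.4054*w - 4.2784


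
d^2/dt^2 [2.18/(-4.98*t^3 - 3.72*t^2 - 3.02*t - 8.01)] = ((65.1384*t + 16.2192)*(4.98*t^3 + 3.72*t^2 + 3.02*t + 8.01) - 2.18*(14.94*t^2 + 7.44*t + 3.02)*(29.88*t^2 + 14.88*t + 6.04))/(4.98*t^3 + 3.72*t^2 + 3.02*t + 8.01)^3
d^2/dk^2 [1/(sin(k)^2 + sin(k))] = (-4 + 1/sin(k) + 4/sin(k)^2 + 2/sin(k)^3)/(sin(k) + 1)^2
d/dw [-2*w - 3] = -2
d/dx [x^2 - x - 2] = 2*x - 1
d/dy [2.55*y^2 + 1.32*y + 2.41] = 5.1*y + 1.32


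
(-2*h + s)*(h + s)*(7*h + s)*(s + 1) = -14*h^3*s - 14*h^3 - 9*h^2*s^2 - 9*h^2*s + 6*h*s^3 + 6*h*s^2 + s^4 + s^3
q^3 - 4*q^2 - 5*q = q*(q - 5)*(q + 1)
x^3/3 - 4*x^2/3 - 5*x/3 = x*(x/3 + 1/3)*(x - 5)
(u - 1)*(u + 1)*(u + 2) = u^3 + 2*u^2 - u - 2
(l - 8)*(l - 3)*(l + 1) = l^3 - 10*l^2 + 13*l + 24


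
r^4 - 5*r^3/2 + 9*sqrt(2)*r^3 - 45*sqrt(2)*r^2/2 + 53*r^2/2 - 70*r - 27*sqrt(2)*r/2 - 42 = (r - 3)*(r + 1/2)*(r + 2*sqrt(2))*(r + 7*sqrt(2))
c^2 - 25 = (c - 5)*(c + 5)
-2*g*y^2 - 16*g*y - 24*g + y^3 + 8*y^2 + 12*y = (-2*g + y)*(y + 2)*(y + 6)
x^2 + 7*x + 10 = (x + 2)*(x + 5)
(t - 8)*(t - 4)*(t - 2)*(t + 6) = t^4 - 8*t^3 - 28*t^2 + 272*t - 384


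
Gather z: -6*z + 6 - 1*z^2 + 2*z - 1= -z^2 - 4*z + 5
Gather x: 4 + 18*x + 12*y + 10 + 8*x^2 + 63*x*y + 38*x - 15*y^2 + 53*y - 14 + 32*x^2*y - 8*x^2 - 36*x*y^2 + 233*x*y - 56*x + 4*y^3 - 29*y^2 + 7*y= 32*x^2*y + x*(-36*y^2 + 296*y) + 4*y^3 - 44*y^2 + 72*y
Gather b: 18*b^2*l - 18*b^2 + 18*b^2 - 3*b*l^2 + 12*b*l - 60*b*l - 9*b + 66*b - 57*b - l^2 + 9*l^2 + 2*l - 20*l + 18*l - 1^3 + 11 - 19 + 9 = 18*b^2*l + b*(-3*l^2 - 48*l) + 8*l^2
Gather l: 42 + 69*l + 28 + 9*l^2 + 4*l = 9*l^2 + 73*l + 70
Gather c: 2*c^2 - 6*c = 2*c^2 - 6*c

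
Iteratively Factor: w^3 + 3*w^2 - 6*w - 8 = (w - 2)*(w^2 + 5*w + 4) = (w - 2)*(w + 4)*(w + 1)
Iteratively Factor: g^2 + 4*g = (g)*(g + 4)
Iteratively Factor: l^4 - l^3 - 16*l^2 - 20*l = (l + 2)*(l^3 - 3*l^2 - 10*l) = l*(l + 2)*(l^2 - 3*l - 10) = l*(l - 5)*(l + 2)*(l + 2)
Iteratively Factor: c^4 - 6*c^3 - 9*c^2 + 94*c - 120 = (c + 4)*(c^3 - 10*c^2 + 31*c - 30) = (c - 5)*(c + 4)*(c^2 - 5*c + 6) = (c - 5)*(c - 3)*(c + 4)*(c - 2)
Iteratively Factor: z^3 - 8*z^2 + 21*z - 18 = (z - 2)*(z^2 - 6*z + 9) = (z - 3)*(z - 2)*(z - 3)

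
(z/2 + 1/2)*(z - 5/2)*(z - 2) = z^3/2 - 7*z^2/4 + z/4 + 5/2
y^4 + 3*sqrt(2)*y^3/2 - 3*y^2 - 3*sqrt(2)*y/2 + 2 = (y - 1)*(y + 1)*(y - sqrt(2)/2)*(y + 2*sqrt(2))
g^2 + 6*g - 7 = (g - 1)*(g + 7)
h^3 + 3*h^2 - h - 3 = (h - 1)*(h + 1)*(h + 3)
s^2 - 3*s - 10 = (s - 5)*(s + 2)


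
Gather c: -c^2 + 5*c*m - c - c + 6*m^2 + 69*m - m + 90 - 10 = -c^2 + c*(5*m - 2) + 6*m^2 + 68*m + 80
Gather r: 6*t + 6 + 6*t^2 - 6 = 6*t^2 + 6*t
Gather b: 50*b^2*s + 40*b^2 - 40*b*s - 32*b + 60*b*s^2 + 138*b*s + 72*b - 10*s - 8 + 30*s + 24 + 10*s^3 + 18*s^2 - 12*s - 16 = b^2*(50*s + 40) + b*(60*s^2 + 98*s + 40) + 10*s^3 + 18*s^2 + 8*s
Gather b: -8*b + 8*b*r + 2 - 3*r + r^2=b*(8*r - 8) + r^2 - 3*r + 2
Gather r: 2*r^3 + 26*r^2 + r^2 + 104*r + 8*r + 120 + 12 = 2*r^3 + 27*r^2 + 112*r + 132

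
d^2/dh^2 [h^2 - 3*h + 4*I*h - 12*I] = 2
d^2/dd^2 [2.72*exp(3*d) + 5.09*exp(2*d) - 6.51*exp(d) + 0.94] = (24.48*exp(2*d) + 20.36*exp(d) - 6.51)*exp(d)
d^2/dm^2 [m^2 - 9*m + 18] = 2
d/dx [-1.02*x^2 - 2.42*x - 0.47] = -2.04*x - 2.42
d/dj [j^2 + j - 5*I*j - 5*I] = 2*j + 1 - 5*I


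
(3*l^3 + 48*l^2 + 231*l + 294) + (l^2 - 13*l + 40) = 3*l^3 + 49*l^2 + 218*l + 334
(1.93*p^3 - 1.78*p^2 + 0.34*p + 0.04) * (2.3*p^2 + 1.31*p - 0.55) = 4.439*p^5 - 1.5657*p^4 - 2.6113*p^3 + 1.5164*p^2 - 0.1346*p - 0.022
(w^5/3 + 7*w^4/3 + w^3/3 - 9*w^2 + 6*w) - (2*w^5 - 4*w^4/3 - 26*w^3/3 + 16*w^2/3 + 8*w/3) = -5*w^5/3 + 11*w^4/3 + 9*w^3 - 43*w^2/3 + 10*w/3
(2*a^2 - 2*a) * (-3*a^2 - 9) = -6*a^4 + 6*a^3 - 18*a^2 + 18*a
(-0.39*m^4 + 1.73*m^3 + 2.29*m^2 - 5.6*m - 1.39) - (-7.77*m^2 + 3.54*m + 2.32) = -0.39*m^4 + 1.73*m^3 + 10.06*m^2 - 9.14*m - 3.71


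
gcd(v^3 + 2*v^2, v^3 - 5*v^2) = v^2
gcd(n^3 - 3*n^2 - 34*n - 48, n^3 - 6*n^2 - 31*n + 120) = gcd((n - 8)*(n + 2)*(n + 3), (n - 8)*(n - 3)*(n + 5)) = n - 8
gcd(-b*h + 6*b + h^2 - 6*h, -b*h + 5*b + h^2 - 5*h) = b - h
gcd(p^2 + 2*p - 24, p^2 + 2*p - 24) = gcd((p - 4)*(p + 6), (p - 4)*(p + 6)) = p^2 + 2*p - 24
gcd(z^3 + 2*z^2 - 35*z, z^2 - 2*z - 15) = z - 5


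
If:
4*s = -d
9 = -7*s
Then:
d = 36/7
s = -9/7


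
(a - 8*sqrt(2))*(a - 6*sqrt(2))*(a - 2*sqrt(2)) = a^3 - 16*sqrt(2)*a^2 + 152*a - 192*sqrt(2)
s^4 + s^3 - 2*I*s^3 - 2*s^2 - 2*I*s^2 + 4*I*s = s*(s - 1)*(s + 2)*(s - 2*I)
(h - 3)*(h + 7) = h^2 + 4*h - 21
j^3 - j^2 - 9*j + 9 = (j - 3)*(j - 1)*(j + 3)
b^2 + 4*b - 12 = (b - 2)*(b + 6)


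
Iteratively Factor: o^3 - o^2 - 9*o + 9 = (o - 3)*(o^2 + 2*o - 3) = (o - 3)*(o + 3)*(o - 1)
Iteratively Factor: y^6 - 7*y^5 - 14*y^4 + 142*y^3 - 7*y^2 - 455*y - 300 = (y - 5)*(y^5 - 2*y^4 - 24*y^3 + 22*y^2 + 103*y + 60) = (y - 5)*(y - 3)*(y^4 + y^3 - 21*y^2 - 41*y - 20) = (y - 5)*(y - 3)*(y + 1)*(y^3 - 21*y - 20) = (y - 5)*(y - 3)*(y + 1)^2*(y^2 - y - 20) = (y - 5)^2*(y - 3)*(y + 1)^2*(y + 4)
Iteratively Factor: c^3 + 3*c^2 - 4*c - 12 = (c + 2)*(c^2 + c - 6) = (c + 2)*(c + 3)*(c - 2)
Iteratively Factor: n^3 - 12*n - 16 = (n + 2)*(n^2 - 2*n - 8) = (n + 2)^2*(n - 4)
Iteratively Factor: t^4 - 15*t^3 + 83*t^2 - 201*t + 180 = (t - 3)*(t^3 - 12*t^2 + 47*t - 60) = (t - 3)^2*(t^2 - 9*t + 20) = (t - 4)*(t - 3)^2*(t - 5)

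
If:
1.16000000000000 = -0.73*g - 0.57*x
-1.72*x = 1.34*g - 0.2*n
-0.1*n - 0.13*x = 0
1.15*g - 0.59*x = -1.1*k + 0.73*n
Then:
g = -3.37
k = 2.78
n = -2.96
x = 2.28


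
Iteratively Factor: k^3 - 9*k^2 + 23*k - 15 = (k - 1)*(k^2 - 8*k + 15) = (k - 3)*(k - 1)*(k - 5)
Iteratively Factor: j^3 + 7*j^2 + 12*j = (j + 4)*(j^2 + 3*j) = (j + 3)*(j + 4)*(j)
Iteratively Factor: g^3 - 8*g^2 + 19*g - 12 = (g - 3)*(g^2 - 5*g + 4) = (g - 3)*(g - 1)*(g - 4)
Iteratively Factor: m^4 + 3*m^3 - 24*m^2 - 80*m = (m)*(m^3 + 3*m^2 - 24*m - 80) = m*(m - 5)*(m^2 + 8*m + 16) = m*(m - 5)*(m + 4)*(m + 4)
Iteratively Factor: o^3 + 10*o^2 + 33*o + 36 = (o + 3)*(o^2 + 7*o + 12) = (o + 3)*(o + 4)*(o + 3)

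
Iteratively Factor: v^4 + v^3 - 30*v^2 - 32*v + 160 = (v - 2)*(v^3 + 3*v^2 - 24*v - 80) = (v - 5)*(v - 2)*(v^2 + 8*v + 16) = (v - 5)*(v - 2)*(v + 4)*(v + 4)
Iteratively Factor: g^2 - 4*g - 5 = (g + 1)*(g - 5)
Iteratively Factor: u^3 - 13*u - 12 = (u + 1)*(u^2 - u - 12) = (u + 1)*(u + 3)*(u - 4)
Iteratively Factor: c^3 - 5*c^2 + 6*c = (c)*(c^2 - 5*c + 6) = c*(c - 2)*(c - 3)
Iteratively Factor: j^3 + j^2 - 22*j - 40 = (j - 5)*(j^2 + 6*j + 8) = (j - 5)*(j + 2)*(j + 4)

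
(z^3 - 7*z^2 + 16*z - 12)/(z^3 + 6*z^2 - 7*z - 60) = (z^2 - 4*z + 4)/(z^2 + 9*z + 20)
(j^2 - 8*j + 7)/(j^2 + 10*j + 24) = (j^2 - 8*j + 7)/(j^2 + 10*j + 24)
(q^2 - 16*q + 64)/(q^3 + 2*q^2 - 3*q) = (q^2 - 16*q + 64)/(q*(q^2 + 2*q - 3))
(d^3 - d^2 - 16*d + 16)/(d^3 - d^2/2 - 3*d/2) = 2*(-d^3 + d^2 + 16*d - 16)/(d*(-2*d^2 + d + 3))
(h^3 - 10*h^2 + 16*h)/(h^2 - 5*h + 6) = h*(h - 8)/(h - 3)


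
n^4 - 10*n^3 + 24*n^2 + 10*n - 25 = (n - 5)^2*(n - 1)*(n + 1)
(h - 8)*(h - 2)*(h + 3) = h^3 - 7*h^2 - 14*h + 48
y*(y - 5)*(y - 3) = y^3 - 8*y^2 + 15*y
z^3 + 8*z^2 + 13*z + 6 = (z + 1)^2*(z + 6)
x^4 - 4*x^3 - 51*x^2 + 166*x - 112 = (x - 8)*(x - 2)*(x - 1)*(x + 7)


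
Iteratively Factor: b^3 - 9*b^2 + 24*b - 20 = (b - 2)*(b^2 - 7*b + 10) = (b - 2)^2*(b - 5)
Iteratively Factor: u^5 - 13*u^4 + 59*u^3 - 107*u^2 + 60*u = (u - 5)*(u^4 - 8*u^3 + 19*u^2 - 12*u) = (u - 5)*(u - 3)*(u^3 - 5*u^2 + 4*u) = (u - 5)*(u - 3)*(u - 1)*(u^2 - 4*u) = u*(u - 5)*(u - 3)*(u - 1)*(u - 4)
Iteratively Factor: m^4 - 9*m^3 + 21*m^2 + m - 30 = (m - 5)*(m^3 - 4*m^2 + m + 6) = (m - 5)*(m + 1)*(m^2 - 5*m + 6) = (m - 5)*(m - 3)*(m + 1)*(m - 2)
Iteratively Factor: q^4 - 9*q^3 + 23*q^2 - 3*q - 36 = (q - 3)*(q^3 - 6*q^2 + 5*q + 12) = (q - 4)*(q - 3)*(q^2 - 2*q - 3) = (q - 4)*(q - 3)^2*(q + 1)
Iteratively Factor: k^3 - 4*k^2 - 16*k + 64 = (k - 4)*(k^2 - 16) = (k - 4)*(k + 4)*(k - 4)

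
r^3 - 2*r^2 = r^2*(r - 2)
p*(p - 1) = p^2 - p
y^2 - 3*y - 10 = (y - 5)*(y + 2)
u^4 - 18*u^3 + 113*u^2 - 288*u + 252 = (u - 7)*(u - 6)*(u - 3)*(u - 2)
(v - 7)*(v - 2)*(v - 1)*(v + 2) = v^4 - 8*v^3 + 3*v^2 + 32*v - 28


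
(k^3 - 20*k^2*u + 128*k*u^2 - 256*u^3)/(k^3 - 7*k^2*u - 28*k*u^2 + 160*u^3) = (k - 8*u)/(k + 5*u)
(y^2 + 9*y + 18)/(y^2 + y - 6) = (y + 6)/(y - 2)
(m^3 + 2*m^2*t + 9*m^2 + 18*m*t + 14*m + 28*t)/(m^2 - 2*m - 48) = (m^3 + 2*m^2*t + 9*m^2 + 18*m*t + 14*m + 28*t)/(m^2 - 2*m - 48)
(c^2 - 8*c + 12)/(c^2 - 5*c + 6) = (c - 6)/(c - 3)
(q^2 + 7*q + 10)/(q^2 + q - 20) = (q + 2)/(q - 4)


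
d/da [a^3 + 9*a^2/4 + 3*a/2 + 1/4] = 3*a^2 + 9*a/2 + 3/2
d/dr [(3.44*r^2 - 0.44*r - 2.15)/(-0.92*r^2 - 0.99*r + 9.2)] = (-3.8104*r^2 + 59.34*r - 6.1765)/(0.8464*r^4 + 1.8216*r^3 - 15.9479*r^2 - 18.216*r + 84.64)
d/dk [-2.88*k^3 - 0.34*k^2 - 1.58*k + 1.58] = -8.64*k^2 - 0.68*k - 1.58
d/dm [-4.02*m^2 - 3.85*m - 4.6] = -8.04*m - 3.85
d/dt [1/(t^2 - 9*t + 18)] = (9 - 2*t)/(t^2 - 9*t + 18)^2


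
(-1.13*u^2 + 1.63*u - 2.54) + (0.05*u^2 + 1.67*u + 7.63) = -1.08*u^2 + 3.3*u + 5.09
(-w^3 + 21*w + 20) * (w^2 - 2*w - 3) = -w^5 + 2*w^4 + 24*w^3 - 22*w^2 - 103*w - 60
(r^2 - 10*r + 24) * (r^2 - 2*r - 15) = r^4 - 12*r^3 + 29*r^2 + 102*r - 360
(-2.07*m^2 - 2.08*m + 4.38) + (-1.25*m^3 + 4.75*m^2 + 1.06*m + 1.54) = -1.25*m^3 + 2.68*m^2 - 1.02*m + 5.92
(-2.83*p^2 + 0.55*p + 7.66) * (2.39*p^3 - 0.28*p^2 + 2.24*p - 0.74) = -6.7637*p^5 + 2.1069*p^4 + 11.8142*p^3 + 1.1814*p^2 + 16.7514*p - 5.6684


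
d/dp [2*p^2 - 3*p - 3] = 4*p - 3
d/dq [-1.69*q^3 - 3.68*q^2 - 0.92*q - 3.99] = -5.07*q^2 - 7.36*q - 0.92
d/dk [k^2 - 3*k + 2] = 2*k - 3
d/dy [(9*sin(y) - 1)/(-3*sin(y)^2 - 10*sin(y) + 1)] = (27*sin(y)^2 - 6*sin(y) - 1)*cos(y)/(3*sin(y)^2 + 10*sin(y) - 1)^2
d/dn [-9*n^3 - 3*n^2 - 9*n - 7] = -27*n^2 - 6*n - 9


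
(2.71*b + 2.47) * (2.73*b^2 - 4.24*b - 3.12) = 7.3983*b^3 - 4.7473*b^2 - 18.928*b - 7.7064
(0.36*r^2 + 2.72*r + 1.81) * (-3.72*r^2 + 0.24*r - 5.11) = -1.3392*r^4 - 10.032*r^3 - 7.92*r^2 - 13.4648*r - 9.2491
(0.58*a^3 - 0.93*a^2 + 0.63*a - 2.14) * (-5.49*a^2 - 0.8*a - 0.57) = -3.1842*a^5 + 4.6417*a^4 - 3.0453*a^3 + 11.7747*a^2 + 1.3529*a + 1.2198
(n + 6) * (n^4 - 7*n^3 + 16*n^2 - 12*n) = n^5 - n^4 - 26*n^3 + 84*n^2 - 72*n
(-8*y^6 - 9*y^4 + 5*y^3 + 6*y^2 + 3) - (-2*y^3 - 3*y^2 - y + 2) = -8*y^6 - 9*y^4 + 7*y^3 + 9*y^2 + y + 1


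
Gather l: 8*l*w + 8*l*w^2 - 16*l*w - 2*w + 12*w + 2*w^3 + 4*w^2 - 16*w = l*(8*w^2 - 8*w) + 2*w^3 + 4*w^2 - 6*w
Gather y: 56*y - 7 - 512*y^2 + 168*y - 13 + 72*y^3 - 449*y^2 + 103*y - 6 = 72*y^3 - 961*y^2 + 327*y - 26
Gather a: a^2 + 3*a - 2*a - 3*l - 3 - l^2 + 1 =a^2 + a - l^2 - 3*l - 2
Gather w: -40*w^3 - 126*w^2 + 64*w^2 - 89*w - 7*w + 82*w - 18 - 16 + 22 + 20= -40*w^3 - 62*w^2 - 14*w + 8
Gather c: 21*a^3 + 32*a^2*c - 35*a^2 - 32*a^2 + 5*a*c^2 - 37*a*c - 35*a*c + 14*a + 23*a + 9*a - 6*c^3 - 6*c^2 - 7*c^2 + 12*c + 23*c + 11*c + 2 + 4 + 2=21*a^3 - 67*a^2 + 46*a - 6*c^3 + c^2*(5*a - 13) + c*(32*a^2 - 72*a + 46) + 8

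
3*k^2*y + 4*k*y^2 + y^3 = y*(k + y)*(3*k + y)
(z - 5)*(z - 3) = z^2 - 8*z + 15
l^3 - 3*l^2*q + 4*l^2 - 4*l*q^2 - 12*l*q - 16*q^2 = (l + 4)*(l - 4*q)*(l + q)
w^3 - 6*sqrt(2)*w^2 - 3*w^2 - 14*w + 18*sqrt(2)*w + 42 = (w - 3)*(w - 7*sqrt(2))*(w + sqrt(2))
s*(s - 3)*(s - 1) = s^3 - 4*s^2 + 3*s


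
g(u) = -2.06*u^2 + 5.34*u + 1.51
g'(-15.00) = 67.14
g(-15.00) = -542.09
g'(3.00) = -7.02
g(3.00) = -1.01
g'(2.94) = -6.77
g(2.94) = -0.60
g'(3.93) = -10.85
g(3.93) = -9.32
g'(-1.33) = 10.82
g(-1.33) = -9.24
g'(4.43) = -12.91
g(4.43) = -15.26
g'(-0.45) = 7.19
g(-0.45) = -1.31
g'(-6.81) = 33.40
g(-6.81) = -130.39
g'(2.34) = -4.30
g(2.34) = 2.73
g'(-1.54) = 11.68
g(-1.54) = -11.60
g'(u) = 5.34 - 4.12*u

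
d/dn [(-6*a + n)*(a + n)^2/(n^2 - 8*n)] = (a + n)*(n*(-11*a + 3*n)*(n - 8) + 2*(a + n)*(6*a - n)*(n - 4))/(n^2*(n - 8)^2)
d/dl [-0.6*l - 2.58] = -0.600000000000000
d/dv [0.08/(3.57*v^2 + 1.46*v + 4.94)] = (-0.5712*v - 0.1168)/(3.57*v^2 + 1.46*v + 4.94)^2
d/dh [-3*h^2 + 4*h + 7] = 4 - 6*h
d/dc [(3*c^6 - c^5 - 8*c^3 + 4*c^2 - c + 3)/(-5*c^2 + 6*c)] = (-60*c^7 + 105*c^6 - 24*c^5 + 40*c^4 - 96*c^3 + 19*c^2 + 30*c - 18)/(c^2*(25*c^2 - 60*c + 36))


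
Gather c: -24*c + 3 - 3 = -24*c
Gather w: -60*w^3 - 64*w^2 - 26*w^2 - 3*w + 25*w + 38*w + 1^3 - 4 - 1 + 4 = -60*w^3 - 90*w^2 + 60*w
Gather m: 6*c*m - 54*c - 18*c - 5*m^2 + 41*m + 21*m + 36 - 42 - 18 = -72*c - 5*m^2 + m*(6*c + 62) - 24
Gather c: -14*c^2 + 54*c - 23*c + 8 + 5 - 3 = -14*c^2 + 31*c + 10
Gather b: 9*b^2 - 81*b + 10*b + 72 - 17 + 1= 9*b^2 - 71*b + 56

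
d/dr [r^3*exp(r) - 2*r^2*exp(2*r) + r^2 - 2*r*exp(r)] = r^3*exp(r) - 4*r^2*exp(2*r) + 3*r^2*exp(r) - 4*r*exp(2*r) - 2*r*exp(r) + 2*r - 2*exp(r)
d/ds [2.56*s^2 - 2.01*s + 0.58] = 5.12*s - 2.01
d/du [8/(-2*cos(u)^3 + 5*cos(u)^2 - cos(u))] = 8*(-6*sin(u) - sin(u)/cos(u)^2 + 10*tan(u))/(2*sin(u)^2 + 5*cos(u) - 3)^2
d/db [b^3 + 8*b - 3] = 3*b^2 + 8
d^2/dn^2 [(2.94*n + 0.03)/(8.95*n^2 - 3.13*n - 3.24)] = ((17.8674 - 157.878*n)*(-8.95*n^2 + 3.13*n + 3.24) - (2.94*n + 0.03)*(17.9*n - 3.13)*(35.8*n - 6.26))/(-8.95*n^2 + 3.13*n + 3.24)^3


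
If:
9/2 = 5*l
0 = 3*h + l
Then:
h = -3/10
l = 9/10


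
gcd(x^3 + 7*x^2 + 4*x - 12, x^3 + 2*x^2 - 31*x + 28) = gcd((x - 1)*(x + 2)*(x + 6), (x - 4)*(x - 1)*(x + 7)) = x - 1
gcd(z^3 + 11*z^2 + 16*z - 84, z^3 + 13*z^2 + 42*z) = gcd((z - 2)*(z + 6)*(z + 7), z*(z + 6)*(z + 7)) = z^2 + 13*z + 42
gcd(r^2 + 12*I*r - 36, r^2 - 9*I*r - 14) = 1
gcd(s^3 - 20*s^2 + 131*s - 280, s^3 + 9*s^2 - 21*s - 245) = s - 5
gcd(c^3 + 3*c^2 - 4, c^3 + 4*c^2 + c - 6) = c^2 + c - 2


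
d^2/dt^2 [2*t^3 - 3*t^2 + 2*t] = 12*t - 6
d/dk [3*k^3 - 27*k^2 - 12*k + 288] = 9*k^2 - 54*k - 12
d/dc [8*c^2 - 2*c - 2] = 16*c - 2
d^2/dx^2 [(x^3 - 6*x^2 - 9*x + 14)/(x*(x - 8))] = 14*(x^3 + 6*x^2 - 48*x + 128)/(x^3*(x^3 - 24*x^2 + 192*x - 512))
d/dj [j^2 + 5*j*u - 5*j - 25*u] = 2*j + 5*u - 5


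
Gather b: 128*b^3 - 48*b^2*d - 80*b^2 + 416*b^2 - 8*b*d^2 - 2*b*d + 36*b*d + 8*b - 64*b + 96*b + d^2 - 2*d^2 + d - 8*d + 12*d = 128*b^3 + b^2*(336 - 48*d) + b*(-8*d^2 + 34*d + 40) - d^2 + 5*d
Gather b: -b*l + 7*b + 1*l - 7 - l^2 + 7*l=b*(7 - l) - l^2 + 8*l - 7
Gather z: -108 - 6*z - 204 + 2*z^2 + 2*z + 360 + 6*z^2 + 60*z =8*z^2 + 56*z + 48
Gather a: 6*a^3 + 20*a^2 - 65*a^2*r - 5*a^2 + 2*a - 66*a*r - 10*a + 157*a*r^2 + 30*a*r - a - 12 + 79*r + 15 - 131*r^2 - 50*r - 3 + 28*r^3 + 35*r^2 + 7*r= 6*a^3 + a^2*(15 - 65*r) + a*(157*r^2 - 36*r - 9) + 28*r^3 - 96*r^2 + 36*r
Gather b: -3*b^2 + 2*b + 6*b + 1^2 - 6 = -3*b^2 + 8*b - 5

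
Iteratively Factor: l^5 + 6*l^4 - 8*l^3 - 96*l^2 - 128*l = (l + 4)*(l^4 + 2*l^3 - 16*l^2 - 32*l) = l*(l + 4)*(l^3 + 2*l^2 - 16*l - 32) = l*(l + 2)*(l + 4)*(l^2 - 16) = l*(l - 4)*(l + 2)*(l + 4)*(l + 4)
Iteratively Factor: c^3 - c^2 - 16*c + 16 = (c - 4)*(c^2 + 3*c - 4) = (c - 4)*(c - 1)*(c + 4)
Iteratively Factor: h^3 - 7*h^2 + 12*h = (h)*(h^2 - 7*h + 12) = h*(h - 4)*(h - 3)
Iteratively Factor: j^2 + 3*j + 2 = (j + 2)*(j + 1)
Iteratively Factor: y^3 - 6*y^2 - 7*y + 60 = (y - 5)*(y^2 - y - 12) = (y - 5)*(y + 3)*(y - 4)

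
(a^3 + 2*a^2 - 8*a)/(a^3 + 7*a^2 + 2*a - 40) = a/(a + 5)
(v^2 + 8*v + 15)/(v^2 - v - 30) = (v + 3)/(v - 6)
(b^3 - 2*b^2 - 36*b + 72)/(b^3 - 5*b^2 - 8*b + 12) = (b^2 + 4*b - 12)/(b^2 + b - 2)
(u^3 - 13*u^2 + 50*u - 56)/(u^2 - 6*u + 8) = u - 7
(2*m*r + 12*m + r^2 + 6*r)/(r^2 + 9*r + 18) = (2*m + r)/(r + 3)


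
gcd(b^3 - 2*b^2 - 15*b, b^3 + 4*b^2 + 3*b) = b^2 + 3*b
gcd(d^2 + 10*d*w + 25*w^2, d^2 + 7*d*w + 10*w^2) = d + 5*w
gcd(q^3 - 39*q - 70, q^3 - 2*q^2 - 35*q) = q^2 - 2*q - 35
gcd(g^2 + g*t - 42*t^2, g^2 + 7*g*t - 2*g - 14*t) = g + 7*t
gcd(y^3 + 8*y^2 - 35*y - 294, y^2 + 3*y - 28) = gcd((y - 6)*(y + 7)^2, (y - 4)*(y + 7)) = y + 7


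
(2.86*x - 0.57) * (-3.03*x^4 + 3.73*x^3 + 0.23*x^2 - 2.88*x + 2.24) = -8.6658*x^5 + 12.3949*x^4 - 1.4683*x^3 - 8.3679*x^2 + 8.048*x - 1.2768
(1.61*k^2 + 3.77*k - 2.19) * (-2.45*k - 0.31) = -3.9445*k^3 - 9.7356*k^2 + 4.1968*k + 0.6789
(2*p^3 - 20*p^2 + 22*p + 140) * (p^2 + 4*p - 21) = 2*p^5 - 12*p^4 - 100*p^3 + 648*p^2 + 98*p - 2940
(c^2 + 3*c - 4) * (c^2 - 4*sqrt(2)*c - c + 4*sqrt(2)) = c^4 - 4*sqrt(2)*c^3 + 2*c^3 - 8*sqrt(2)*c^2 - 7*c^2 + 4*c + 28*sqrt(2)*c - 16*sqrt(2)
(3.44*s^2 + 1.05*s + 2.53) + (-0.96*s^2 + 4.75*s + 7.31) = 2.48*s^2 + 5.8*s + 9.84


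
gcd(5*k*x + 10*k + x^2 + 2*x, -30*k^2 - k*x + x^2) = 5*k + x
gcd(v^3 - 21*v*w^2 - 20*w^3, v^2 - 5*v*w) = v - 5*w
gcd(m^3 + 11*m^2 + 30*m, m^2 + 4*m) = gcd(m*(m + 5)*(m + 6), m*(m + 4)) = m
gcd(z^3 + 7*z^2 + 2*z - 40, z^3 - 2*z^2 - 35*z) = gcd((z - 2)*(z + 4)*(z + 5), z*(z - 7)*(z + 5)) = z + 5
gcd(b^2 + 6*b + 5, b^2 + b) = b + 1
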